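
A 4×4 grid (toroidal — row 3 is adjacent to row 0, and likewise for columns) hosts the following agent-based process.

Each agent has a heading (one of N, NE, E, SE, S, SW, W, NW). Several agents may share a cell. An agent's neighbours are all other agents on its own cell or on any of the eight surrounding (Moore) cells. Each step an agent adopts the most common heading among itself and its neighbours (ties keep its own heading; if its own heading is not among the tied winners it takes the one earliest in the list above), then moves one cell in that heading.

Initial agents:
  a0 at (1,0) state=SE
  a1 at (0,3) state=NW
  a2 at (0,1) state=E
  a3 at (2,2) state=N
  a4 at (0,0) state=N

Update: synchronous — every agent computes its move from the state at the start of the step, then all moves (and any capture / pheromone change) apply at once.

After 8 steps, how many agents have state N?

5

t=1: a0@(2,1):SE a1@(3,2):NW a2@(0,2):E a3@(1,2):N a4@(3,0):N
t=2: a0@(1,1):N a1@(2,1):NW a2@(0,3):E a3@(0,2):N a4@(2,0):N
t=3: a0@(0,1):N a1@(1,1):N a2@(0,0):E a3@(3,2):N a4@(1,0):N
t=4: a0@(3,1):N a1@(0,1):N a2@(3,0):N a3@(2,2):N a4@(0,0):N
t=5: a0@(2,1):N a1@(3,1):N a2@(2,0):N a3@(1,2):N a4@(3,0):N
t=6: a0@(1,1):N a1@(2,1):N a2@(1,0):N a3@(0,2):N a4@(2,0):N
t=7: a0@(0,1):N a1@(1,1):N a2@(0,0):N a3@(3,2):N a4@(1,0):N
t=8: a0@(3,1):N a1@(0,1):N a2@(3,0):N a3@(2,2):N a4@(0,0):N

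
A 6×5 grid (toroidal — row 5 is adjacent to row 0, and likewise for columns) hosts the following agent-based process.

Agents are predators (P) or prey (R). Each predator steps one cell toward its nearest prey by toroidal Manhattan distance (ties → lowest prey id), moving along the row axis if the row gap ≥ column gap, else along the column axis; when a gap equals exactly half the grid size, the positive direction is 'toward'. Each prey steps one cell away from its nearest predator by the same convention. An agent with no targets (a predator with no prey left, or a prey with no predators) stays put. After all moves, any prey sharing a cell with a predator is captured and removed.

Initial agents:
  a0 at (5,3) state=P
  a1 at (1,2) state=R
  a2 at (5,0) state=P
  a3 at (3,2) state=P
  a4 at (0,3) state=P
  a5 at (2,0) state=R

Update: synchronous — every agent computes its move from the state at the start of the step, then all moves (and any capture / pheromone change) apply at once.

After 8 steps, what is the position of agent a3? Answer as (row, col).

t=1: a0@(0,3):P a1@(0,2):R a2@(0,0):P a3@(2,2):P a4@(1,3):P a5@(1,0):R
t=2: a0@(0,2):P a1@(0,1):R a2@(1,0):P a3@(1,2):P a4@(0,3):P a5@(2,0):R
t=3: a0@(0,1):P a1@(0,0):R a2@(2,0):P a3@(0,2):P a4@(0,2):P a5@(3,0):R
t=4: a0@(0,0):P a1@(0,4):R a2@(3,0):P a3@(0,1):P a4@(0,1):P a5@(4,0):R
t=5: a0@(0,4):P a1@(0,3):R a2@(4,0):P a3@(0,0):P a4@(0,0):P a5@(5,0):R
t=6: a0@(0,3):P a1@(0,2):R a2@(5,0):P a3@(5,0):P a4@(5,0):P a5@(0,0):R
t=7: a0@(0,2):P a1@(0,1):R a2@(0,0):P a3@(0,0):P a4@(0,0):P a5@(1,0):R
t=8: a0@(0,1):P a1@(0,0):R a2@(0,1):P a3@(0,1):P a4@(0,1):P a5@(2,0):R

(0, 1)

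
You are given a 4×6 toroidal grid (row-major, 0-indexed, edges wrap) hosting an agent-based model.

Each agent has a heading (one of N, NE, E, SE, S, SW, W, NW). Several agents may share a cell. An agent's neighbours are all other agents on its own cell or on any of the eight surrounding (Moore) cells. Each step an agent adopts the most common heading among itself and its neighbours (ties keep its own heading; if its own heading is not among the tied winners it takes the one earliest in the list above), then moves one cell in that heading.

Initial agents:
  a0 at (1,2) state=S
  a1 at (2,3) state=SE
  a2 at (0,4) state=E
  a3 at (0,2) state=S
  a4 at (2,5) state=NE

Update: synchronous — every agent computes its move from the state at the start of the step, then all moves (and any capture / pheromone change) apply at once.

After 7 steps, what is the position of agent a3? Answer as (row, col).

t=1: a0@(2,2):S a1@(3,4):SE a2@(0,5):E a3@(1,2):S a4@(1,0):NE
t=2: a0@(3,2):S a1@(0,5):SE a2@(0,0):E a3@(2,2):S a4@(0,1):NE
t=3: a0@(0,2):S a1@(1,0):SE a2@(0,1):E a3@(3,2):S a4@(3,2):NE
t=4: a0@(1,2):S a1@(2,1):SE a2@(1,1):S a3@(0,2):S a4@(0,2):S
t=5: a0@(2,2):S a1@(3,1):S a2@(2,1):S a3@(1,2):S a4@(1,2):S
t=6: a0@(3,2):S a1@(0,1):S a2@(3,1):S a3@(2,2):S a4@(2,2):S
t=7: a0@(0,2):S a1@(1,1):S a2@(0,1):S a3@(3,2):S a4@(3,2):S

(3, 2)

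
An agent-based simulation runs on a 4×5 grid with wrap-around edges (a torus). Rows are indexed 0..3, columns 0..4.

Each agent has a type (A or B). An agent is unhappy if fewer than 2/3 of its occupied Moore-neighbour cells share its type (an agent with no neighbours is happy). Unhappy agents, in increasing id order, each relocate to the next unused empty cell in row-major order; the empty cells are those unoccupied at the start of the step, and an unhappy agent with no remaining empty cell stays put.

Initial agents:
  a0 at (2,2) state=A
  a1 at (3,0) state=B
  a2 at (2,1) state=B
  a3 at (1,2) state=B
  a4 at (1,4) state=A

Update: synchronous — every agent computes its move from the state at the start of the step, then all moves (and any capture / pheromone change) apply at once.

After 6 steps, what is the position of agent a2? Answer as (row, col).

t=1: a0@(0,0):A a1@(3,0):B a2@(2,1):B a3@(0,1):B a4@(1,4):A
t=2: a0@(0,2):A a1@(3,0):B a2@(2,1):B a3@(0,3):B a4@(1,4):A
t=3: a0@(0,0):A a1@(3,0):B a2@(2,1):B a3@(0,1):B a4@(0,4):A
t=4: a0@(0,2):A a1@(0,3):B a2@(2,1):B a3@(1,0):B a4@(1,1):A
t=5: a0@(0,0):A a1@(0,1):B a2@(0,4):B a3@(1,2):B a4@(1,3):A
t=6: a0@(0,2):A a1@(0,3):B a2@(1,0):B a3@(1,1):B a4@(1,4):A

(1, 0)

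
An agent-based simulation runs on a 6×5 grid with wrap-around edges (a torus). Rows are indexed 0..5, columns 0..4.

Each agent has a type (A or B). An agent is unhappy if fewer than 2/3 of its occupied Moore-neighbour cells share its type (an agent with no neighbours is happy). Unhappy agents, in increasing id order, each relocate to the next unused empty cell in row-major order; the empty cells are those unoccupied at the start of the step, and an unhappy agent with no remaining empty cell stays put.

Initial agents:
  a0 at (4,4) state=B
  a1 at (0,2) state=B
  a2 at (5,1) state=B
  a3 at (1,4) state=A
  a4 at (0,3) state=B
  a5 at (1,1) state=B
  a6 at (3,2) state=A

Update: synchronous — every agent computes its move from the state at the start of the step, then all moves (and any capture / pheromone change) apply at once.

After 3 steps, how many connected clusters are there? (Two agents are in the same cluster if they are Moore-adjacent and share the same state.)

t=1: a0@(4,4):B a1@(0,2):B a2@(5,1):B a3@(0,0):A a4@(0,1):B a5@(1,1):B a6@(3,2):A
t=2: a0@(4,4):B a1@(0,2):B a2@(5,1):B a3@(0,3):A a4@(0,1):B a5@(1,1):B a6@(3,2):A
t=3: a0@(4,4):B a1@(0,2):B a2@(5,1):B a3@(0,0):A a4@(0,1):B a5@(1,1):B a6@(3,2):A

4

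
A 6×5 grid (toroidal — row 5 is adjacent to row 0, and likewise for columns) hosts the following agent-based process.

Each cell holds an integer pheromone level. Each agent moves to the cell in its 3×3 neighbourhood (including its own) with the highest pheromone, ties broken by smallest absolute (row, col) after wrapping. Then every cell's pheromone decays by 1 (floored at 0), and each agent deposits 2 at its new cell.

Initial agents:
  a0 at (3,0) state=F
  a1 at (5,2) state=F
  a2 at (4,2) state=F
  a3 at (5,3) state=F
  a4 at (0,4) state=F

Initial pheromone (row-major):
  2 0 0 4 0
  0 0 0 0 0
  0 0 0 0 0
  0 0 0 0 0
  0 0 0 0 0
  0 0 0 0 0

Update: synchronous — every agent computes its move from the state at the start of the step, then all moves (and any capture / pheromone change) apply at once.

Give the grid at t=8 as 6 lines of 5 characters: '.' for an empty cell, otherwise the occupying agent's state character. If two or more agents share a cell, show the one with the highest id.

t=1: a0@(2,0) a1@(0,3) a2@(3,1) a3@(0,3) a4@(0,3) | pheromone: 1 0 0 9 0 / 0 0 0 0 0 / 2 0 0 0 0 / 0 2 0 0 0 / 0 0 0 0 0 / 0 0 0 0 0
t=2: a0@(2,0) a1@(0,3) a2@(2,0) a3@(0,3) a4@(0,3) | pheromone: 0 0 0 14 0 / 0 0 0 0 0 / 5 0 0 0 0 / 0 1 0 0 0 / 0 0 0 0 0 / 0 0 0 0 0
t=3: a0@(2,0) a1@(0,3) a2@(2,0) a3@(0,3) a4@(0,3) | pheromone: 0 0 0 19 0 / 0 0 0 0 0 / 8 0 0 0 0 / 0 0 0 0 0 / 0 0 0 0 0 / 0 0 0 0 0
t=4: a0@(2,0) a1@(0,3) a2@(2,0) a3@(0,3) a4@(0,3) | pheromone: 0 0 0 24 0 / 0 0 0 0 0 / 11 0 0 0 0 / 0 0 0 0 0 / 0 0 0 0 0 / 0 0 0 0 0
t=5: a0@(2,0) a1@(0,3) a2@(2,0) a3@(0,3) a4@(0,3) | pheromone: 0 0 0 29 0 / 0 0 0 0 0 / 14 0 0 0 0 / 0 0 0 0 0 / 0 0 0 0 0 / 0 0 0 0 0
t=6: a0@(2,0) a1@(0,3) a2@(2,0) a3@(0,3) a4@(0,3) | pheromone: 0 0 0 34 0 / 0 0 0 0 0 / 17 0 0 0 0 / 0 0 0 0 0 / 0 0 0 0 0 / 0 0 0 0 0
t=7: a0@(2,0) a1@(0,3) a2@(2,0) a3@(0,3) a4@(0,3) | pheromone: 0 0 0 39 0 / 0 0 0 0 0 / 20 0 0 0 0 / 0 0 0 0 0 / 0 0 0 0 0 / 0 0 0 0 0
t=8: a0@(2,0) a1@(0,3) a2@(2,0) a3@(0,3) a4@(0,3) | pheromone: 0 0 0 44 0 / 0 0 0 0 0 / 23 0 0 0 0 / 0 0 0 0 0 / 0 0 0 0 0 / 0 0 0 0 0

...F.
.....
F....
.....
.....
.....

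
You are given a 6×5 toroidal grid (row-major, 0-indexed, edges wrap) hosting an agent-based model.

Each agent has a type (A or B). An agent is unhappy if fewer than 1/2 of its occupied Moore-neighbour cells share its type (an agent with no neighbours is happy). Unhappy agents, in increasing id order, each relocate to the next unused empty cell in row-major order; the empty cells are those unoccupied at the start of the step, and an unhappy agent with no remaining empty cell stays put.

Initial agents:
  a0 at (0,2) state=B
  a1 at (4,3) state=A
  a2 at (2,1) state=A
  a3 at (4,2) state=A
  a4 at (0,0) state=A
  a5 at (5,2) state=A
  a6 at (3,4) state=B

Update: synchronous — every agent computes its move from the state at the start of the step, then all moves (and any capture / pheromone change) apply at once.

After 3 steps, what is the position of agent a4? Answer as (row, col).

t=1: a0@(0,1):B a1@(4,3):A a2@(2,1):A a3@(4,2):A a4@(0,0):A a5@(5,2):A a6@(0,3):B
t=2: a0@(0,2):B a1@(4,3):A a2@(2,1):A a3@(4,2):A a4@(0,4):A a5@(5,2):A a6@(1,0):B
t=3: a0@(0,0):B a1@(4,3):A a2@(0,1):A a3@(4,2):A a4@(0,3):A a5@(5,2):A a6@(1,1):B

(0, 3)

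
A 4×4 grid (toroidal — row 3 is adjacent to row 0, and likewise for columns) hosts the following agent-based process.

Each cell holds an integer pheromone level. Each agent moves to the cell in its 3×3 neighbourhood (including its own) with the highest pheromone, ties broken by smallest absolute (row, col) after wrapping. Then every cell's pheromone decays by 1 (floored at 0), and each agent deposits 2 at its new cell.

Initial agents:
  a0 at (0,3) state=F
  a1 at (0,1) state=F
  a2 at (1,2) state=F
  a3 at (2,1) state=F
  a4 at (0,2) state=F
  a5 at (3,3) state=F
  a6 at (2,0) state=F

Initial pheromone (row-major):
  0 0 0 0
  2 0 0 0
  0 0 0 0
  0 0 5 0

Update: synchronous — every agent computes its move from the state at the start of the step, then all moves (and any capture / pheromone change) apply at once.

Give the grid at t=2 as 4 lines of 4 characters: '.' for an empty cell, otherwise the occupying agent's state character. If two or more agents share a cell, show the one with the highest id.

t=1: a0@(3,2) a1@(3,2) a2@(0,1) a3@(3,2) a4@(3,2) a5@(3,2) a6@(1,0) | pheromone: 0 2 0 0 / 3 0 0 0 / 0 0 0 0 / 0 0 14 0
t=2: a0@(3,2) a1@(3,2) a2@(3,2) a3@(3,2) a4@(3,2) a5@(3,2) a6@(1,0) | pheromone: 0 1 0 0 / 4 0 0 0 / 0 0 0 0 / 0 0 25 0

....
F...
....
..F.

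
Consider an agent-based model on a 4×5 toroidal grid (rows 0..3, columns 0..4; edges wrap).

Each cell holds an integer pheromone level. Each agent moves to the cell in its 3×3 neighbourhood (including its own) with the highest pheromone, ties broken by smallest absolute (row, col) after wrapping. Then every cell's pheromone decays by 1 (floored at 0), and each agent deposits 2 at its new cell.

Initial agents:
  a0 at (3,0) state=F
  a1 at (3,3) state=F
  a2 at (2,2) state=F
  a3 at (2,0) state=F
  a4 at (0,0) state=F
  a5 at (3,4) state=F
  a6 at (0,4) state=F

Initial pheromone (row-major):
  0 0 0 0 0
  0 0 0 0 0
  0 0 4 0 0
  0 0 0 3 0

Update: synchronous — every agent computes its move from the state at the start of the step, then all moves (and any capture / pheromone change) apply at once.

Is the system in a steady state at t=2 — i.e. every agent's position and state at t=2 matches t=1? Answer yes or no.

no

t=1: a0@(0,0) a1@(2,2) a2@(2,2) a3@(1,0) a4@(0,0) a5@(3,3) a6@(3,3) | pheromone: 4 0 0 0 0 / 2 0 0 0 0 / 0 0 7 0 0 / 0 0 0 6 0
t=2: a0@(0,0) a1@(2,2) a2@(2,2) a3@(0,0) a4@(0,0) a5@(2,2) a6@(2,2) | pheromone: 9 0 0 0 0 / 1 0 0 0 0 / 0 0 14 0 0 / 0 0 0 5 0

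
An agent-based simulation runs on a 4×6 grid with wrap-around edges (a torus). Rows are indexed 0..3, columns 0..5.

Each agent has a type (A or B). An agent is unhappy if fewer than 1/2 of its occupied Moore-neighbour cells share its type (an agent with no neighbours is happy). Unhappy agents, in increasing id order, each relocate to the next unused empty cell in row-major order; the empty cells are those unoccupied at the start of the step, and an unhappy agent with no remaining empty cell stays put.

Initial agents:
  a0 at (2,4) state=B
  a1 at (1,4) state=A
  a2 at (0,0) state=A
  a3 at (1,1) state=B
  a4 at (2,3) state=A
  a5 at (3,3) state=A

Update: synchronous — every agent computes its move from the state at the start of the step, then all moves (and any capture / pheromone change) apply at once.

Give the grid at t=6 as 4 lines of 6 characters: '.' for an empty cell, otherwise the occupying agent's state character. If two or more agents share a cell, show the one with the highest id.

t=1: a0@(0,1):B a1@(1,4):A a2@(0,2):A a3@(0,3):B a4@(2,3):A a5@(3,3):A
t=2: a0@(0,0):B a1@(1,4):A a2@(0,4):A a3@(0,5):B a4@(2,3):A a5@(3,3):A
t=3: a0@(0,0):B a1@(1,4):A a2@(0,4):A a3@(0,1):B a4@(2,3):A a5@(3,3):A
t=4: (unchanged — steady state)

BB..A.
....A.
...A..
...A..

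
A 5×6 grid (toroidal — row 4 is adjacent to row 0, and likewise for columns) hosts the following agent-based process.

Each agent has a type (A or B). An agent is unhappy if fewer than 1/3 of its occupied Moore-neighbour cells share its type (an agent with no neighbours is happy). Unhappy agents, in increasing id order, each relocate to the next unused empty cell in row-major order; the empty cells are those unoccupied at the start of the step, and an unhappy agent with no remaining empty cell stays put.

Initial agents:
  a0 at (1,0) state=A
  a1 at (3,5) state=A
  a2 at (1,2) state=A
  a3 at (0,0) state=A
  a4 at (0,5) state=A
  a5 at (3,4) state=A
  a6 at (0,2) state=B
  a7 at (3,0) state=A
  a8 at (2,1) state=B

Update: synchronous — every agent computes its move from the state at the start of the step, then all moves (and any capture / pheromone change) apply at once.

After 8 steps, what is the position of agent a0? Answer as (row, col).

t=1: a0@(1,0):A a1@(3,5):A a2@(0,1):A a3@(0,0):A a4@(0,5):A a5@(3,4):A a6@(0,3):B a7@(3,0):A a8@(0,4):B
t=2: (unchanged — steady state)

(1, 0)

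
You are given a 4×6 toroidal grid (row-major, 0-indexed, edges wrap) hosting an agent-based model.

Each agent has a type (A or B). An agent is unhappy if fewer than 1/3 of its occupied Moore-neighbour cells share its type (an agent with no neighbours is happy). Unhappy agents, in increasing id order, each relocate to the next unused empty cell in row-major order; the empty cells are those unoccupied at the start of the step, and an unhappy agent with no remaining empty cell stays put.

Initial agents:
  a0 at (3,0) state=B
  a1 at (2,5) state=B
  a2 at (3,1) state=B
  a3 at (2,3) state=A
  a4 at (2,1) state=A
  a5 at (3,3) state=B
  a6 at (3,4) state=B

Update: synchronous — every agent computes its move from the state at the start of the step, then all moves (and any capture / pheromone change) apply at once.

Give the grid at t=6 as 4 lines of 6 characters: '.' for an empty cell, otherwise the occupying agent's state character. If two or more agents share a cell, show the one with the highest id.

t=1: a0@(3,0):B a1@(2,5):B a2@(3,1):B a3@(0,0):A a4@(0,1):A a5@(3,3):B a6@(3,4):B
t=2: (unchanged — steady state)

AA....
......
.....B
BB.BB.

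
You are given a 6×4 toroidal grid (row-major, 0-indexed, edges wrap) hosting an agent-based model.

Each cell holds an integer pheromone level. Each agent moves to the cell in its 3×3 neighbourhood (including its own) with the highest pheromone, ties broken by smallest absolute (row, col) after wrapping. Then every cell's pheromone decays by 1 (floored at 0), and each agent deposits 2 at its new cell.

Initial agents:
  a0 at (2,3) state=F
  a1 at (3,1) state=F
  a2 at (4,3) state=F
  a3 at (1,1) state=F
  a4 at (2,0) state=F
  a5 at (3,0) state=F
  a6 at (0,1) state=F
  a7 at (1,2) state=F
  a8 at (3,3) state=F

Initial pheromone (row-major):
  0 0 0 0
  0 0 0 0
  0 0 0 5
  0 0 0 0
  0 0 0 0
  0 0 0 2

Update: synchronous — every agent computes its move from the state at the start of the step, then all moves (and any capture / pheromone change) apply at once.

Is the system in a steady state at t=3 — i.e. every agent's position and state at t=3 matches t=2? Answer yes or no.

yes

t=1: a0@(2,3) a1@(2,0) a2@(5,3) a3@(0,0) a4@(2,3) a5@(2,3) a6@(0,0) a7@(2,3) a8@(2,3) | pheromone: 4 0 0 0 / 0 0 0 0 / 2 0 0 14 / 0 0 0 0 / 0 0 0 0 / 0 0 0 3
t=2: a0@(2,3) a1@(2,3) a2@(0,0) a3@(0,0) a4@(2,3) a5@(2,3) a6@(0,0) a7@(2,3) a8@(2,3) | pheromone: 9 0 0 0 / 0 0 0 0 / 1 0 0 25 / 0 0 0 0 / 0 0 0 0 / 0 0 0 2
t=3: a0@(2,3) a1@(2,3) a2@(0,0) a3@(0,0) a4@(2,3) a5@(2,3) a6@(0,0) a7@(2,3) a8@(2,3) | pheromone: 14 0 0 0 / 0 0 0 0 / 0 0 0 36 / 0 0 0 0 / 0 0 0 0 / 0 0 0 1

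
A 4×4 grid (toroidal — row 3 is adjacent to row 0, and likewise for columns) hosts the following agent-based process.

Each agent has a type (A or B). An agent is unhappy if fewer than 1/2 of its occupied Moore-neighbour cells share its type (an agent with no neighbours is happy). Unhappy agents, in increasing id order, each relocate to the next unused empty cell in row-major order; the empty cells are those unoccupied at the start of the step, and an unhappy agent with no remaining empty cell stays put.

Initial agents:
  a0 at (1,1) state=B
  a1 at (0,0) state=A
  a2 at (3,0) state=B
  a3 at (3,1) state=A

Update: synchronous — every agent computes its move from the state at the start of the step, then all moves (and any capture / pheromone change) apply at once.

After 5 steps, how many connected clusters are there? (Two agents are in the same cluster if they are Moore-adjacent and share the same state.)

2

t=1: a0@(0,1):B a1@(0,2):A a2@(0,3):B a3@(3,1):A
t=2: a0@(0,0):B a1@(1,0):A a2@(1,1):B a3@(3,1):A
t=3: a0@(0,1):B a1@(0,2):A a2@(1,1):B a3@(0,3):A
t=4: a0@(0,1):B a1@(0,0):A a2@(1,1):B a3@(0,3):A
t=5: a0@(0,1):B a1@(0,2):A a2@(1,1):B a3@(0,3):A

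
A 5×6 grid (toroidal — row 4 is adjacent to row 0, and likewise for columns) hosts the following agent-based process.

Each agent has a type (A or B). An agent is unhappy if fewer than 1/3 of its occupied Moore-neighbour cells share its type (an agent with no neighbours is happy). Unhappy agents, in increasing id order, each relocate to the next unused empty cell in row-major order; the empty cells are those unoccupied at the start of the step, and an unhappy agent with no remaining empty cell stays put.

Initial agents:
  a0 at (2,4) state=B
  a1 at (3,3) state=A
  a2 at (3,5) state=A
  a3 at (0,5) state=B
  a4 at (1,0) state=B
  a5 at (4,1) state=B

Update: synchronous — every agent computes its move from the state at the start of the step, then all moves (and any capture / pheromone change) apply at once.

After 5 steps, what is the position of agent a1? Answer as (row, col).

t=1: a0@(0,0):B a1@(0,1):A a2@(0,2):A a3@(0,5):B a4@(1,0):B a5@(4,1):B
t=2: a0@(0,0):B a1@(0,3):A a2@(0,2):A a3@(0,5):B a4@(1,0):B a5@(4,1):B
t=3: (unchanged — steady state)

(0, 3)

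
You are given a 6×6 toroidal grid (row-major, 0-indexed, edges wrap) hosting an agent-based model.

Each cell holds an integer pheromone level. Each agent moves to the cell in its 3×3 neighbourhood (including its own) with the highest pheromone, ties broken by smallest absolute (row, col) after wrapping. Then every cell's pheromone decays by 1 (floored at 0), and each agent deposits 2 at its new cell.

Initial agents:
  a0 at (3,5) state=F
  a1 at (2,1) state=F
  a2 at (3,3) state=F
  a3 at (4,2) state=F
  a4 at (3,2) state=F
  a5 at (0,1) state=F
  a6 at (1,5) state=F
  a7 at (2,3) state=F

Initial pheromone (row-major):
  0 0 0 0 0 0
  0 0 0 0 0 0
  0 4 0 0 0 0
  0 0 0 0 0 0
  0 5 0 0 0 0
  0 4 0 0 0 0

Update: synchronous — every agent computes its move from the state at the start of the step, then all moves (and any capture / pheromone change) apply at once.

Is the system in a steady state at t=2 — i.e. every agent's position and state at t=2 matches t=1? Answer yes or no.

no

t=1: a0@(2,0) a1@(2,1) a2@(2,2) a3@(4,1) a4@(4,1) a5@(5,1) a6@(0,0) a7@(1,2) | pheromone: 2 0 0 0 0 0 / 0 0 2 0 0 0 / 2 5 2 0 0 0 / 0 0 0 0 0 0 / 0 8 0 0 0 0 / 0 5 0 0 0 0
t=2: a0@(2,1) a1@(2,1) a2@(2,1) a3@(4,1) a4@(4,1) a5@(4,1) a6@(5,1) a7@(2,1) | pheromone: 1 0 0 0 0 0 / 0 0 1 0 0 0 / 1 12 1 0 0 0 / 0 0 0 0 0 0 / 0 13 0 0 0 0 / 0 6 0 0 0 0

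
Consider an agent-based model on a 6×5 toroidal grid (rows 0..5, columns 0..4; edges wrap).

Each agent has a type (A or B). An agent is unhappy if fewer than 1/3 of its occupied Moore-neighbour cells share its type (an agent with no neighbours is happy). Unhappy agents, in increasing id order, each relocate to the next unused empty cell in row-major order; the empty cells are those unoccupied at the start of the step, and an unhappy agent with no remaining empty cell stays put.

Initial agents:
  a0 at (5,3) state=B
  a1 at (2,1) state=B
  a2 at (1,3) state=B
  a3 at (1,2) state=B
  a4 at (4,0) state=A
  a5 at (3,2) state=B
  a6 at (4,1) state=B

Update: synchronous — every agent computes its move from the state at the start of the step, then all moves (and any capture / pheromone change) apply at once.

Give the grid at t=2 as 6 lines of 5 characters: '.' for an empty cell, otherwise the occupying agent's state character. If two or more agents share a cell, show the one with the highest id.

A....
..BB.
.B...
..B..
.B...
...B.

t=1: a0@(5,3):B a1@(2,1):B a2@(1,3):B a3@(1,2):B a4@(0,0):A a5@(3,2):B a6@(4,1):B
t=2: (unchanged — steady state)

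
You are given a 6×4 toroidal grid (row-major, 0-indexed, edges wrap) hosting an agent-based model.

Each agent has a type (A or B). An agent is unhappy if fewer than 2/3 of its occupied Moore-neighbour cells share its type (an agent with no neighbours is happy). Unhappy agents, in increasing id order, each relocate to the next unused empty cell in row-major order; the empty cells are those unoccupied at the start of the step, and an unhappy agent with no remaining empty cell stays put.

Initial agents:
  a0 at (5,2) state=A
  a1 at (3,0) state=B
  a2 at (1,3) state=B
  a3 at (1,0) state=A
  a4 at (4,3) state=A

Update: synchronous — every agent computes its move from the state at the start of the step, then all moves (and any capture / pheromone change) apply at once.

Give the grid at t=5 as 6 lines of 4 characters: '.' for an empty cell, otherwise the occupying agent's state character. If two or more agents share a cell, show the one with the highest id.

BBAA
....
....
....
....
..A.

t=1: a0@(5,2):A a1@(0,0):B a2@(0,1):B a3@(0,2):A a4@(0,3):A
t=2: a0@(5,2):A a1@(1,0):B a2@(1,1):B a3@(0,2):A a4@(0,3):A
t=3: a0@(5,2):A a1@(0,0):B a2@(0,1):B a3@(0,2):A a4@(0,3):A
t=4: a0@(5,2):A a1@(1,0):B a2@(1,1):B a3@(0,2):A a4@(0,3):A
t=5: a0@(5,2):A a1@(0,0):B a2@(0,1):B a3@(0,2):A a4@(0,3):A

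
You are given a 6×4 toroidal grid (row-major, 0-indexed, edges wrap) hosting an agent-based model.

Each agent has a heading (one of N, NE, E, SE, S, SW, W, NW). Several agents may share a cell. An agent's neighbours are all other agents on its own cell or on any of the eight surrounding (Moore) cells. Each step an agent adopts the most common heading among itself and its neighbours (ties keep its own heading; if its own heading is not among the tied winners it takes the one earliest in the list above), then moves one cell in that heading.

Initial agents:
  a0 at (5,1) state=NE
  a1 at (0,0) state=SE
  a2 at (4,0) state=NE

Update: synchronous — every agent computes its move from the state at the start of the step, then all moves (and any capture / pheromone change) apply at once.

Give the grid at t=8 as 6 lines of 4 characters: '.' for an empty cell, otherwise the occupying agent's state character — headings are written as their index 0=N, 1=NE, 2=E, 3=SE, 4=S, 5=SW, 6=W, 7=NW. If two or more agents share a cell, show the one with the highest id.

....
....
1...
.1..
....
....

t=1: a0@(4,2):NE a1@(1,1):SE a2@(3,1):NE
t=2: a0@(3,3):NE a1@(2,2):SE a2@(2,2):NE
t=3: a0@(2,0):NE a1@(1,3):NE a2@(1,3):NE
t=4: a0@(1,1):NE a1@(0,0):NE a2@(0,0):NE
t=5: a0@(0,2):NE a1@(5,1):NE a2@(5,1):NE
t=6: a0@(5,3):NE a1@(4,2):NE a2@(4,2):NE
t=7: a0@(4,0):NE a1@(3,3):NE a2@(3,3):NE
t=8: a0@(3,1):NE a1@(2,0):NE a2@(2,0):NE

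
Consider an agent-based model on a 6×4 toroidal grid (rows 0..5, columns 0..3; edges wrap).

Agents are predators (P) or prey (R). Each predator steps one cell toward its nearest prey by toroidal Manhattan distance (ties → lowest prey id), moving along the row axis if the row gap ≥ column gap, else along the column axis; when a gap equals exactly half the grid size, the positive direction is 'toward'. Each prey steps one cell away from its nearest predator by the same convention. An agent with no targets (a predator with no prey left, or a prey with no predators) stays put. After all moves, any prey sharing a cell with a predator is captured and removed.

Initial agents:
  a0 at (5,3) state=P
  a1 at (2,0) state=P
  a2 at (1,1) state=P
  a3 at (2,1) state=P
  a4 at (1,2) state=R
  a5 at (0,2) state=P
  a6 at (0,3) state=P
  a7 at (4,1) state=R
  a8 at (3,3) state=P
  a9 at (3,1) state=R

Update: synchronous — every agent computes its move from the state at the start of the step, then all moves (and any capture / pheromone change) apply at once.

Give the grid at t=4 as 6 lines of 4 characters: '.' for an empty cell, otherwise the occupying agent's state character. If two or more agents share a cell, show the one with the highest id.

.PPR
....
....
....
....
.P..

t=1: a0@(0,3):P a1@(3,0):P a2@(1,2):P a3@(3,1):P a5@(1,2):P a6@(1,3):P a7@(5,1):R a8@(3,0):P a9@(4,1):R
t=2: a0@(0,0):P a1@(4,0):P a2@(0,2):P a3@(4,1):P a5@(0,2):P a6@(0,3):P a7@(0,1):R a8@(4,0):P a9@(5,1):R
t=3: a0@(0,1):P a1@(5,0):P a2@(0,1):P a3@(5,1):P a5@(0,1):P a6@(0,0):P a7@(0,2):R a8@(5,0):P
t=4: a0@(0,2):P a1@(5,1):P a2@(0,2):P a3@(0,1):P a5@(0,2):P a6@(0,1):P a7@(0,3):R a8@(5,1):P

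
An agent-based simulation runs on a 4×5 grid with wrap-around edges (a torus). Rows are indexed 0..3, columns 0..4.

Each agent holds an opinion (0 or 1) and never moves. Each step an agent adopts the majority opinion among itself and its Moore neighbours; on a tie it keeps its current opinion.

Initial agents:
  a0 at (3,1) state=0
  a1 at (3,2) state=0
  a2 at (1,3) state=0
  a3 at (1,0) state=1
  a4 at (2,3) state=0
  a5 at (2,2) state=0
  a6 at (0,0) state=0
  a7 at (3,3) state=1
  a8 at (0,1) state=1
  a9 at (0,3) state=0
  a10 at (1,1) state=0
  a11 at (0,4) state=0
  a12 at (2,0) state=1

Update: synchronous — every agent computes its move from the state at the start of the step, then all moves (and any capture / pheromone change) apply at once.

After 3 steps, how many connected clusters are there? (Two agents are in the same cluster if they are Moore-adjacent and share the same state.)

t=1: a0@(3,1):0 a1@(3,2):0 a2@(1,3):0 a3@(1,0):1 a4@(2,3):0 a5@(2,2):0 a6@(0,0):0 a7@(3,3):0 a8@(0,1):0 a9@(0,3):0 a10@(1,1):0 a11@(0,4):0 a12@(2,0):1
t=2: a0@(3,1):0 a1@(3,2):0 a2@(1,3):0 a3@(1,0):0 a4@(2,3):0 a5@(2,2):0 a6@(0,0):0 a7@(3,3):0 a8@(0,1):0 a9@(0,3):0 a10@(1,1):0 a11@(0,4):0 a12@(2,0):1
t=3: a0@(3,1):0 a1@(3,2):0 a2@(1,3):0 a3@(1,0):0 a4@(2,3):0 a5@(2,2):0 a6@(0,0):0 a7@(3,3):0 a8@(0,1):0 a9@(0,3):0 a10@(1,1):0 a11@(0,4):0 a12@(2,0):0

1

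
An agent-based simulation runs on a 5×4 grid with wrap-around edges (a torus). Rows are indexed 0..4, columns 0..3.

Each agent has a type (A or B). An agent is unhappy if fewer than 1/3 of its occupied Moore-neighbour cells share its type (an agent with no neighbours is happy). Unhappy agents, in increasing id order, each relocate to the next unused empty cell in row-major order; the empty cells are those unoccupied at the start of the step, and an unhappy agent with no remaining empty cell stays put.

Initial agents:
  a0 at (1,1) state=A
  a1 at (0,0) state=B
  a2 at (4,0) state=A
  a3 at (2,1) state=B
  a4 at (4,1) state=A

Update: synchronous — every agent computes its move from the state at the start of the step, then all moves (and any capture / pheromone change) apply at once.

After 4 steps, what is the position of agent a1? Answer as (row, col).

t=1: a0@(0,1):A a1@(0,2):B a2@(4,0):A a3@(0,3):B a4@(4,1):A
t=2: (unchanged — steady state)

(0, 2)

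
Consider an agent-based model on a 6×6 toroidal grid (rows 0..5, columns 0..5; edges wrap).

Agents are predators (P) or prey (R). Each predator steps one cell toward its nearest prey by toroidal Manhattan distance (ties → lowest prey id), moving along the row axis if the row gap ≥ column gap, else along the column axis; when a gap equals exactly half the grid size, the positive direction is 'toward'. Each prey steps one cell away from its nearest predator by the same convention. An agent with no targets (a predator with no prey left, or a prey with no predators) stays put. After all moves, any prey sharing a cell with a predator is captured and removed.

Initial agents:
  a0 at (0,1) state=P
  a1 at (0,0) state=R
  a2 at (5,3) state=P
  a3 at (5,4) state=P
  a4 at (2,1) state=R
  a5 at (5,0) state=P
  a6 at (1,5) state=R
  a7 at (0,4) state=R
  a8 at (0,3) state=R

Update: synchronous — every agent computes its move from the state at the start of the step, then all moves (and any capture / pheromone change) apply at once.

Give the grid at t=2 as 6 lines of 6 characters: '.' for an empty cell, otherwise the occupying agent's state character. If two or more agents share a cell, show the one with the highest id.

t=1: a0@(0,0):P a1@(0,5):R a2@(0,3):P a3@(0,4):P a4@(3,1):R a5@(0,0):P a6@(1,4):R a7@(1,4):R a8@(1,3):R
t=2: a0@(0,5):P a1@(0,4):R a2@(1,3):P a3@(0,5):P a4@(2,1):R a5@(0,5):P a6@(2,4):R a7@(2,4):R a8@(2,3):R

....RP
...P..
.R.RR.
......
......
......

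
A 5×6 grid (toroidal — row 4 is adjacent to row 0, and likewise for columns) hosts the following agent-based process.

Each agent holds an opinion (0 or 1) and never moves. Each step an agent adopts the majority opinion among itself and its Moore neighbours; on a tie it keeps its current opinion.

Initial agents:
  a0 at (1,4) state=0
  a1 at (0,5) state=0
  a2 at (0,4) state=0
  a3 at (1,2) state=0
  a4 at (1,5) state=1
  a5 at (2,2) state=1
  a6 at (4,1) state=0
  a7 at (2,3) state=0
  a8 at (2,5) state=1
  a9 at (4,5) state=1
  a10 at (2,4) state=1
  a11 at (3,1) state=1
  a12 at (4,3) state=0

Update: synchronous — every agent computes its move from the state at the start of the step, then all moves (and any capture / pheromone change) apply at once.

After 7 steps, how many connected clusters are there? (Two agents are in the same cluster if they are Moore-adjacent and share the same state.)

4

t=1: a0@(1,4):0 a1@(0,5):0 a2@(0,4):0 a3@(1,2):0 a4@(1,5):1 a5@(2,2):1 a6@(4,1):0 a7@(2,3):0 a8@(2,5):1 a9@(4,5):0 a10@(2,4):1 a11@(3,1):1 a12@(4,3):0
t=2: (unchanged — steady state)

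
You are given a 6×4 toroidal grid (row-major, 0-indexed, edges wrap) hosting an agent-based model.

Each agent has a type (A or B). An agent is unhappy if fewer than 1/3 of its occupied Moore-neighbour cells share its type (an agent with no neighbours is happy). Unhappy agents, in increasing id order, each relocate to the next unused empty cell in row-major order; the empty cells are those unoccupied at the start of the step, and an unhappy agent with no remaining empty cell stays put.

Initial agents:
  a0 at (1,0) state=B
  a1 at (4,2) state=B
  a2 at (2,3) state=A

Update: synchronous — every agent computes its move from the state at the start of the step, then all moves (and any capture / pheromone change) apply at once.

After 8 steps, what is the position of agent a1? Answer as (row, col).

(4, 2)

t=1: a0@(0,0):B a1@(4,2):B a2@(0,1):A
t=2: a0@(0,2):B a1@(4,2):B a2@(0,3):A
t=3: a0@(0,0):B a1@(4,2):B a2@(0,1):A
t=4: a0@(0,2):B a1@(4,2):B a2@(0,3):A
t=5: a0@(0,0):B a1@(4,2):B a2@(0,1):A
t=6: a0@(0,2):B a1@(4,2):B a2@(0,3):A
t=7: a0@(0,0):B a1@(4,2):B a2@(0,1):A
t=8: a0@(0,2):B a1@(4,2):B a2@(0,3):A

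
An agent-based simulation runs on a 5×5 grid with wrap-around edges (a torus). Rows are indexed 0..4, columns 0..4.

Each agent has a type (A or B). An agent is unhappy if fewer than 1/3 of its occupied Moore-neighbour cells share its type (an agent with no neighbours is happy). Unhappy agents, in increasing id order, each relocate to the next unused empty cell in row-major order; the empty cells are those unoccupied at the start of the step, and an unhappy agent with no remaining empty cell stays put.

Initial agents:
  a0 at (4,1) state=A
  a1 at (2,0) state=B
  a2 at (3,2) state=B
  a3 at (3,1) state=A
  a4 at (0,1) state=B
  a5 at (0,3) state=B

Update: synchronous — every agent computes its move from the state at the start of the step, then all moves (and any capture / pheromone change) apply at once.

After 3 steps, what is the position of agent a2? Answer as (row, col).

(0, 2)

t=1: a0@(4,1):A a1@(0,0):B a2@(0,2):B a3@(3,1):A a4@(0,4):B a5@(0,3):B
t=2: (unchanged — steady state)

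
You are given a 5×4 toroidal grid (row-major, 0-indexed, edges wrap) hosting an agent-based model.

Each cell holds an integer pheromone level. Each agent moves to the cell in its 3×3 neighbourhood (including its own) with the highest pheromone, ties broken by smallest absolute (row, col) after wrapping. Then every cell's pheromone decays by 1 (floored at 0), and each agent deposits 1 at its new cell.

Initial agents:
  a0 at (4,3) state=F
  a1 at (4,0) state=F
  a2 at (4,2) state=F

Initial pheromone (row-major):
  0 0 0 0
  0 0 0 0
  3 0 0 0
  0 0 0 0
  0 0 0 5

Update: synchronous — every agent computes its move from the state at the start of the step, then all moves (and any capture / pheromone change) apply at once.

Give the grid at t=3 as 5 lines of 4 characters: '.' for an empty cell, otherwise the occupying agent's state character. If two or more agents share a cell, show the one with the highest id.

t=1: a0@(4,3) a1@(4,3) a2@(4,3) | pheromone: 0 0 0 0 / 0 0 0 0 / 2 0 0 0 / 0 0 0 0 / 0 0 0 7
t=2: a0@(4,3) a1@(4,3) a2@(4,3) | pheromone: 0 0 0 0 / 0 0 0 0 / 1 0 0 0 / 0 0 0 0 / 0 0 0 9
t=3: a0@(4,3) a1@(4,3) a2@(4,3) | pheromone: 0 0 0 0 / 0 0 0 0 / 0 0 0 0 / 0 0 0 0 / 0 0 0 11

....
....
....
....
...F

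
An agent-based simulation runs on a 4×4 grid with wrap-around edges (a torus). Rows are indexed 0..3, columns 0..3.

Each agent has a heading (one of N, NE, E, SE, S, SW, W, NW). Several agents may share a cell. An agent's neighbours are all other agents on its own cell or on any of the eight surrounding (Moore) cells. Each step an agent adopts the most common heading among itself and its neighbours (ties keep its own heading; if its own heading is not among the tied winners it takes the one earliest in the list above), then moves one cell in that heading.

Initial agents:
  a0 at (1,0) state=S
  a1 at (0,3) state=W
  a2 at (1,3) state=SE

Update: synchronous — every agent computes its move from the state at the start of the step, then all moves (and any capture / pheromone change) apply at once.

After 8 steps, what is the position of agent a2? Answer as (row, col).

t=1: a0@(2,0):S a1@(0,2):W a2@(2,0):SE
t=2: a0@(3,0):S a1@(0,1):W a2@(3,1):SE
t=3: a0@(0,0):S a1@(0,0):W a2@(0,2):SE
t=4: a0@(1,0):S a1@(0,3):W a2@(1,3):SE
t=5: a0@(2,0):S a1@(0,2):W a2@(2,0):SE
t=6: a0@(3,0):S a1@(0,1):W a2@(3,1):SE
t=7: a0@(0,0):S a1@(0,0):W a2@(0,2):SE
t=8: a0@(1,0):S a1@(0,3):W a2@(1,3):SE

(1, 3)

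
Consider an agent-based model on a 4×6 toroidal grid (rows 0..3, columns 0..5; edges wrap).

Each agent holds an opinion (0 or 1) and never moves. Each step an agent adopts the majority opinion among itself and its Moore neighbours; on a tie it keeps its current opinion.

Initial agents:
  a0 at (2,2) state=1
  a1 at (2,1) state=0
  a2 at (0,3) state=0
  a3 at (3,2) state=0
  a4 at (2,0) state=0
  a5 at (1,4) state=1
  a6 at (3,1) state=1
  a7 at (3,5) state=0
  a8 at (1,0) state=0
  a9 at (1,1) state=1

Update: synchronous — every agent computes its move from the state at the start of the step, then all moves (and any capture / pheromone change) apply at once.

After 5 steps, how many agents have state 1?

t=1: a0@(2,2):1 a1@(2,1):0 a2@(0,3):0 a3@(3,2):0 a4@(2,0):0 a5@(1,4):1 a6@(3,1):0 a7@(3,5):0 a8@(1,0):0 a9@(1,1):0
t=2: a0@(2,2):0 a1@(2,1):0 a2@(0,3):0 a3@(3,2):0 a4@(2,0):0 a5@(1,4):1 a6@(3,1):0 a7@(3,5):0 a8@(1,0):0 a9@(1,1):0
t=3: (unchanged — steady state)

1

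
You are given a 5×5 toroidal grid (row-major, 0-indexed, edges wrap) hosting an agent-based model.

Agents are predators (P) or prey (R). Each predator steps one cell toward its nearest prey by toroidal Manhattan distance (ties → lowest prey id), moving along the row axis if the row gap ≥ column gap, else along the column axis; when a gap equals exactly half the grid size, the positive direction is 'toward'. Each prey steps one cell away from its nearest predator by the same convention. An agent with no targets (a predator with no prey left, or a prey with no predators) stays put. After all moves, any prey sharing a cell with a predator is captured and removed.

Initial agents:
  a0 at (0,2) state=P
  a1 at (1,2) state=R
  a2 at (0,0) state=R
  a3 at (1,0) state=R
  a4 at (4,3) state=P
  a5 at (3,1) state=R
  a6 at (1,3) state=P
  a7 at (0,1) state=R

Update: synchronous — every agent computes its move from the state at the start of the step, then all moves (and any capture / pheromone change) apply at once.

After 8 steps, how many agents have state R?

t=1: a0@(1,2):P a1@(2,2):R a2@(0,4):R a3@(1,1):R a4@(0,3):P a5@(2,1):R a6@(1,2):P a7@(0,0):R
t=2: a0@(2,2):P a1@(3,2):R a2@(0,0):R a3@(1,0):R a4@(0,4):P a5@(3,1):R a6@(2,2):P a7@(0,1):R
t=3: a0@(3,2):P a1@(4,2):R a2@(0,1):R a3@(2,0):R a4@(0,0):P a5@(4,1):R a6@(3,2):P a7@(0,2):R
t=4: a0@(4,2):P a1@(0,2):R a2@(0,2):R a3@(3,0):R a4@(0,1):P a6@(4,2):P a7@(1,2):R
t=5: a0@(0,2):P a1@(1,2):R a2@(1,2):R a3@(3,4):R a4@(0,2):P a6@(0,2):P a7@(2,2):R
t=6: a0@(1,2):P a1@(2,2):R a2@(2,2):R a3@(2,4):R a4@(1,2):P a6@(1,2):P a7@(3,2):R
t=7: a0@(2,2):P a1@(3,2):R a2@(3,2):R a3@(2,0):R a4@(2,2):P a6@(2,2):P a7@(4,2):R
t=8: a0@(3,2):P a1@(4,2):R a2@(4,2):R a3@(2,4):R a4@(3,2):P a6@(3,2):P a7@(0,2):R

4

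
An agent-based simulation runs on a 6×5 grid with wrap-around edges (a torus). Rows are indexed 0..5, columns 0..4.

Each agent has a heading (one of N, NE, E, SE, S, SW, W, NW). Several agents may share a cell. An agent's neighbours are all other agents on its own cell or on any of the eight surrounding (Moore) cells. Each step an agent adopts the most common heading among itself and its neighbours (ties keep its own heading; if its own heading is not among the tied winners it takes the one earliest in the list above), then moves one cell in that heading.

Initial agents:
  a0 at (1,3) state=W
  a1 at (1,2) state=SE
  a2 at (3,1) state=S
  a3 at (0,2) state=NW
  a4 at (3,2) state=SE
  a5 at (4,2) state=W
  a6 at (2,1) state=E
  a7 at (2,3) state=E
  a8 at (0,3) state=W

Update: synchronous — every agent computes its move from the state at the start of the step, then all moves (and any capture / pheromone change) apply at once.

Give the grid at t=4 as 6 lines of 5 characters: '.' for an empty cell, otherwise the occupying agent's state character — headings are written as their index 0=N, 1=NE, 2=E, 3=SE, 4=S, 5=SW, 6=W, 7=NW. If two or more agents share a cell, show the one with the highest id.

t=1: a0@(1,2):W a1@(1,3):E a2@(4,1):S a3@(0,1):W a4@(3,3):E a5@(4,1):W a6@(3,2):SE a7@(3,4):SE a8@(0,2):W
t=2: a0@(1,1):W a1@(1,2):W a2@(5,1):S a3@(0,0):W a4@(4,4):SE a5@(4,0):W a6@(4,3):SE a7@(4,0):SE a8@(0,1):W
t=3: a0@(1,0):W a1@(1,1):W a2@(5,0):W a3@(0,4):W a4@(5,0):SE a5@(5,1):SE a6@(5,4):SE a7@(5,1):SE a8@(0,0):W
t=4: a0@(1,4):W a1@(1,0):W a2@(0,1):SE a3@(0,3):W a4@(0,1):SE a5@(0,2):SE a6@(5,3):W a7@(0,2):SE a8@(0,4):W

.3366
6...6
.....
.....
.....
...6.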